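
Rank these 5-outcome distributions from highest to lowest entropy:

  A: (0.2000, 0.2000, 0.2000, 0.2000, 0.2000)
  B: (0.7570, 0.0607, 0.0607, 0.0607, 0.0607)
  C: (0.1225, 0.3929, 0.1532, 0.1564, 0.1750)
A > C > B

Key insight: Entropy is maximized by uniform distributions and minimized by concentrated distributions.

- Uniform distributions have maximum entropy log₂(5) = 2.3219 bits
- The more "peaked" or concentrated a distribution, the lower its entropy

Entropies:
  H(A) = 2.3219 bits
  H(B) = 1.2860 bits
  H(C) = 2.1740 bits

Ranking: A > C > B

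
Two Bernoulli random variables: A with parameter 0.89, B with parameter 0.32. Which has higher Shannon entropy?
B

For binary distributions, entropy is maximized at p=0.5 and decreases as p moves toward 0 or 1.

H(A) = H(0.89) = 0.4999 bits
H(B) = H(0.32) = 0.9044 bits

Distribution B (p=0.32) is closer to uniform (p=0.5), so it has higher entropy.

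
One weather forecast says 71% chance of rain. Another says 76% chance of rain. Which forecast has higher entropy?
71% forecast

Treat each forecast as a Bernoulli distribution. Binary entropy is maximized at p=0.5 and falls off symmetrically toward 0 or 1. The 71% forecast is closer to 50%, so it is more uncertain. H(71%) ≈ 0.869 bits, H(76%) ≈ 0.795 bits.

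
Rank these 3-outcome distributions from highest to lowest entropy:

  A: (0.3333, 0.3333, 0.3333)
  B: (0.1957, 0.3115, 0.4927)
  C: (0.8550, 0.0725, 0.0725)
A > B > C

Key insight: Entropy is maximized by uniform distributions and minimized by concentrated distributions.

- Uniform distributions have maximum entropy log₂(3) = 1.5850 bits
- The more "peaked" or concentrated a distribution, the lower its entropy

Entropies:
  H(A) = 1.5850 bits
  H(B) = 1.4879 bits
  H(C) = 0.7422 bits

Ranking: A > B > C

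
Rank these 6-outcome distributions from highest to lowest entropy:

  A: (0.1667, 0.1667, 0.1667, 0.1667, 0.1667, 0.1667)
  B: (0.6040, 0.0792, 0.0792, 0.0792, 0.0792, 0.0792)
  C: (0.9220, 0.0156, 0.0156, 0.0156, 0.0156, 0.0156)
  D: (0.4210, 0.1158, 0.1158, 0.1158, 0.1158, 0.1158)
A > D > B > C

Key insight: Entropy is maximized by uniform distributions and minimized by concentrated distributions.

Entropies:
  H(A) = 2.5850 bits
  H(B) = 1.8880 bits
  H(C) = 0.5762 bits
  H(D) = 2.3263 bits

Ranking: A > D > B > C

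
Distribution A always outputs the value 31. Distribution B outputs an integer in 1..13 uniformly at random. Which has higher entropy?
B

A is deterministic, so H(A) = 0. B is uniform over 13 outcomes, so H(B) = log₂(13) = 3.700 bits. Any distribution with genuine randomness has higher entropy than a deterministic one.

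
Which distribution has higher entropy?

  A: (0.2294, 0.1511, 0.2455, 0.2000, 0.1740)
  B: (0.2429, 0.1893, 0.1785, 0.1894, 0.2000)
B

Both distributions are close to uniform, making this a harder comparison.

H(A) = 2.3000 bits
H(B) = 2.3132 bits

The distribution closer to uniform has higher entropy.
Answer: B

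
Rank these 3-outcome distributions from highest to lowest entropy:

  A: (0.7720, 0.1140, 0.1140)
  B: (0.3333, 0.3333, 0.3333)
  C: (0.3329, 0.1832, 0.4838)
B > C > A

Key insight: Entropy is maximized by uniform distributions and minimized by concentrated distributions.

- Uniform distributions have maximum entropy log₂(3) = 1.5850 bits
- The more "peaked" or concentrated a distribution, the lower its entropy

Entropies:
  H(A) = 1.0025 bits
  H(B) = 1.5850 bits
  H(C) = 1.4836 bits

Ranking: B > C > A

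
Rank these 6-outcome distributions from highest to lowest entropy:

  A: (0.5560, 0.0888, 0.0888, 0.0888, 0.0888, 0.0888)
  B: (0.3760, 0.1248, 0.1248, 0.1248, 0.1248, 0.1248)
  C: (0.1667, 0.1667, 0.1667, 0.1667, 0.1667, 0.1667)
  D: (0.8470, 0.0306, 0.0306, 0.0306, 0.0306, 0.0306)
C > B > A > D

Key insight: Entropy is maximized by uniform distributions and minimized by concentrated distributions.

Entropies:
  H(A) = 2.0219 bits
  H(B) = 2.4041 bits
  H(C) = 2.5850 bits
  H(D) = 0.9726 bits

Ranking: C > B > A > D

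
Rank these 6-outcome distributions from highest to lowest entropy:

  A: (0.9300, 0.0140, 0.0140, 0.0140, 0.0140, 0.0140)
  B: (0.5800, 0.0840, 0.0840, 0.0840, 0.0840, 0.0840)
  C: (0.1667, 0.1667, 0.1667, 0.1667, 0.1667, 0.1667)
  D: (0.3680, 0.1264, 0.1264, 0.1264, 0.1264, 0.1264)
C > D > B > A

Key insight: Entropy is maximized by uniform distributions and minimized by concentrated distributions.

Entropies:
  H(A) = 0.5285 bits
  H(B) = 1.9567 bits
  H(C) = 2.5850 bits
  H(D) = 2.4166 bits

Ranking: C > D > B > A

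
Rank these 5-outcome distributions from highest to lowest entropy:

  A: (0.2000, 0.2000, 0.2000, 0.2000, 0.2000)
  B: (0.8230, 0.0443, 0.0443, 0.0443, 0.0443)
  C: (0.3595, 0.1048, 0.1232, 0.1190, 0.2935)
A > C > B

Key insight: Entropy is maximized by uniform distributions and minimized by concentrated distributions.

- Uniform distributions have maximum entropy log₂(5) = 2.3219 bits
- The more "peaked" or concentrated a distribution, the lower its entropy

Entropies:
  H(A) = 2.3219 bits
  H(B) = 1.0275 bits
  H(C) = 2.1284 bits

Ranking: A > C > B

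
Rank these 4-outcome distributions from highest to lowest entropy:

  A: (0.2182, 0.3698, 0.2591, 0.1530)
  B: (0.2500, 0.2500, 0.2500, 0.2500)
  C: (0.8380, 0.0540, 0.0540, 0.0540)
B > A > C

Key insight: Entropy is maximized by uniform distributions and minimized by concentrated distributions.

- Uniform distributions have maximum entropy log₂(4) = 2.0000 bits
- The more "peaked" or concentrated a distribution, the lower its entropy

Entropies:
  H(A) = 1.9291 bits
  H(B) = 2.0000 bits
  H(C) = 0.8958 bits

Ranking: B > A > C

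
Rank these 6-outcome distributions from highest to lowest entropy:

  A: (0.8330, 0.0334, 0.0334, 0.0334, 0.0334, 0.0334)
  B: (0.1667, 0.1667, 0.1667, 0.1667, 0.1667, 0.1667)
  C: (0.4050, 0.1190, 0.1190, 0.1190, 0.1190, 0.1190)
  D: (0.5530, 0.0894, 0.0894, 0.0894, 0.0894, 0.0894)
B > C > D > A

Key insight: Entropy is maximized by uniform distributions and minimized by concentrated distributions.

Entropies:
  H(A) = 1.0386 bits
  H(B) = 2.5850 bits
  H(C) = 2.3553 bits
  H(D) = 2.0298 bits

Ranking: B > C > D > A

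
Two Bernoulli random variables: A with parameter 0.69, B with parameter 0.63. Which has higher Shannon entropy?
B

For binary distributions, entropy is maximized at p=0.5 and decreases as p moves toward 0 or 1.

H(A) = H(0.69) = 0.8932 bits
H(B) = H(0.63) = 0.9507 bits

Distribution B (p=0.63) is closer to uniform (p=0.5), so it has higher entropy.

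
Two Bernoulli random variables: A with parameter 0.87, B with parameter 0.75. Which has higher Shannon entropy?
B

For binary distributions, entropy is maximized at p=0.5 and decreases as p moves toward 0 or 1.

H(A) = H(0.87) = 0.5574 bits
H(B) = H(0.75) = 0.8113 bits

Distribution B (p=0.75) is closer to uniform (p=0.5), so it has higher entropy.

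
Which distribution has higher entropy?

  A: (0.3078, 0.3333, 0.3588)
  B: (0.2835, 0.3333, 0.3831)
A

Both distributions are close to uniform, making this a harder comparison.

H(A) = 1.5821 bits
H(B) = 1.5742 bits

The distribution closer to uniform has higher entropy.
Answer: A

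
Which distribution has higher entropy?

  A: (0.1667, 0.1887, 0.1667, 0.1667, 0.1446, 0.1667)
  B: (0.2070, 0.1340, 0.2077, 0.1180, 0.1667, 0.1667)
A

Both distributions are close to uniform, making this a harder comparison.

H(A) = 2.5807 bits
H(B) = 2.5553 bits

The distribution closer to uniform has higher entropy.
Answer: A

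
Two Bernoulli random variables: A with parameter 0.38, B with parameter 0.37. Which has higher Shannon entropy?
A

For binary distributions, entropy is maximized at p=0.5 and decreases as p moves toward 0 or 1.

H(A) = H(0.38) = 0.9580 bits
H(B) = H(0.37) = 0.9507 bits

Distribution A (p=0.38) is closer to uniform (p=0.5), so it has higher entropy.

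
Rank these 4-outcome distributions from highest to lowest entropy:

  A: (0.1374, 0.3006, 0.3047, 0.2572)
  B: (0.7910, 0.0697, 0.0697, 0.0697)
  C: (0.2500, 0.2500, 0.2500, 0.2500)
C > A > B

Key insight: Entropy is maximized by uniform distributions and minimized by concentrated distributions.

- Uniform distributions have maximum entropy log₂(4) = 2.0000 bits
- The more "peaked" or concentrated a distribution, the lower its entropy

Entropies:
  H(A) = 1.9411 bits
  H(B) = 1.0708 bits
  H(C) = 2.0000 bits

Ranking: C > A > B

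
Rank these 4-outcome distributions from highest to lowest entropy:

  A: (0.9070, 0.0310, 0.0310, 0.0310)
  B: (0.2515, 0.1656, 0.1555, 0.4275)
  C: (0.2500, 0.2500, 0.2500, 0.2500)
C > B > A

Key insight: Entropy is maximized by uniform distributions and minimized by concentrated distributions.

- Uniform distributions have maximum entropy log₂(4) = 2.0000 bits
- The more "peaked" or concentrated a distribution, the lower its entropy

Entropies:
  H(A) = 0.5938 bits
  H(B) = 1.8720 bits
  H(C) = 2.0000 bits

Ranking: C > B > A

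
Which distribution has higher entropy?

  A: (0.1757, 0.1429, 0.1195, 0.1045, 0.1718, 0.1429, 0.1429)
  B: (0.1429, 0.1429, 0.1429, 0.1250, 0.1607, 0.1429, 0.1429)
B

Both distributions are close to uniform, making this a harder comparison.

H(A) = 2.7872 bits
H(B) = 2.8041 bits

The distribution closer to uniform has higher entropy.
Answer: B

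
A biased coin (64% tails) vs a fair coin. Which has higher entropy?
Fair coin

The fair coin is uniform (p=0.5), maximizing binary entropy at 1 bit. The biased coin has H(0.64) ≈ 0.943 bits — its outcome is more predictable, so its entropy is lower.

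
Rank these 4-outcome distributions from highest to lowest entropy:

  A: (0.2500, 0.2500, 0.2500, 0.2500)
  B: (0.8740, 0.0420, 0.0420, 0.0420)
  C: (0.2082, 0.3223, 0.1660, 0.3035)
A > C > B

Key insight: Entropy is maximized by uniform distributions and minimized by concentrated distributions.

- Uniform distributions have maximum entropy log₂(4) = 2.0000 bits
- The more "peaked" or concentrated a distribution, the lower its entropy

Entropies:
  H(A) = 2.0000 bits
  H(B) = 0.7461 bits
  H(C) = 1.9500 bits

Ranking: A > C > B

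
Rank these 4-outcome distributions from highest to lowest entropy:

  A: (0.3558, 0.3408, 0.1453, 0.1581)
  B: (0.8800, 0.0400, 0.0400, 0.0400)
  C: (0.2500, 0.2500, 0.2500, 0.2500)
C > A > B

Key insight: Entropy is maximized by uniform distributions and minimized by concentrated distributions.

- Uniform distributions have maximum entropy log₂(4) = 2.0000 bits
- The more "peaked" or concentrated a distribution, the lower its entropy

Entropies:
  H(A) = 1.8849 bits
  H(B) = 0.7196 bits
  H(C) = 2.0000 bits

Ranking: C > A > B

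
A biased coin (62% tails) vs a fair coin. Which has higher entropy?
Fair coin

The fair coin is uniform (p=0.5), maximizing binary entropy at 1 bit. The biased coin has H(0.62) ≈ 0.958 bits — its outcome is more predictable, so its entropy is lower.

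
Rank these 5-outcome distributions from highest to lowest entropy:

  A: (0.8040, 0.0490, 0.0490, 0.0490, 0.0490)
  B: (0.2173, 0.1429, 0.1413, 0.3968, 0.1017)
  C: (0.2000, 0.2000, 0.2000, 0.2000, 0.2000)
C > B > A

Key insight: Entropy is maximized by uniform distributions and minimized by concentrated distributions.

- Uniform distributions have maximum entropy log₂(5) = 2.3219 bits
- The more "peaked" or concentrated a distribution, the lower its entropy

Entropies:
  H(A) = 1.1059 bits
  H(B) = 2.1431 bits
  H(C) = 2.3219 bits

Ranking: C > B > A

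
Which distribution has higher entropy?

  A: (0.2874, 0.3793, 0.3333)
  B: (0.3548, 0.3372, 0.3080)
B

Both distributions are close to uniform, making this a harder comparison.

H(A) = 1.5758 bits
H(B) = 1.5825 bits

The distribution closer to uniform has higher entropy.
Answer: B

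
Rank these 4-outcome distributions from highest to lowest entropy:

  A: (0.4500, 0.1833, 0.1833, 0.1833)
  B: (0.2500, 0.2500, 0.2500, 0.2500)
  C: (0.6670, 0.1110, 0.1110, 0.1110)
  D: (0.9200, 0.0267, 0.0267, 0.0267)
B > A > C > D

Key insight: Entropy is maximized by uniform distributions and minimized by concentrated distributions.

Entropies:
  H(A) = 1.8645 bits
  H(B) = 2.0000 bits
  H(C) = 1.4458 bits
  H(D) = 0.5290 bits

Ranking: B > A > C > D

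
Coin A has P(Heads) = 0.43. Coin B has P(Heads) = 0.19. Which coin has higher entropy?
A

For binary distributions, entropy is maximized at p=0.5 and decreases as p moves toward 0 or 1.

H(A) = H(0.43) = 0.9858 bits
H(B) = H(0.19) = 0.7015 bits

Distribution A (p=0.43) is closer to uniform (p=0.5), so it has higher entropy.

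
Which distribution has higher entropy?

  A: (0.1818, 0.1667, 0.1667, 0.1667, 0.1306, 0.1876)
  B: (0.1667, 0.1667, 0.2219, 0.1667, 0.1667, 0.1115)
A

Both distributions are close to uniform, making this a harder comparison.

H(A) = 2.5761 bits
H(B) = 2.5581 bits

The distribution closer to uniform has higher entropy.
Answer: A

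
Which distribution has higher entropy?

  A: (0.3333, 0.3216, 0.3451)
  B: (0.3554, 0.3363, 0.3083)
A

Both distributions are close to uniform, making this a harder comparison.

H(A) = 1.5844 bits
H(B) = 1.5825 bits

The distribution closer to uniform has higher entropy.
Answer: A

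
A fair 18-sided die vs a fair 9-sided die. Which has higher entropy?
18-sided die

Both are uniform distributions; for uniform over n outcomes, H = log₂(n). H(18-sided) = log₂(18) = 4.170 bits and H(9-sided) = log₂(9) = 3.170 bits. More outcomes in a uniform distribution means higher entropy.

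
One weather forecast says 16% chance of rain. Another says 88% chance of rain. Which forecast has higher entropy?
16% forecast

Treat each forecast as a Bernoulli distribution. Binary entropy is maximized at p=0.5 and falls off symmetrically toward 0 or 1. The 16% forecast is closer to 50%, so it is more uncertain. H(16%) ≈ 0.634 bits, H(88%) ≈ 0.529 bits.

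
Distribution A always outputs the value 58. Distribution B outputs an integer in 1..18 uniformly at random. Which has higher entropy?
B

A is deterministic, so H(A) = 0. B is uniform over 18 outcomes, so H(B) = log₂(18) = 4.170 bits. Any distribution with genuine randomness has higher entropy than a deterministic one.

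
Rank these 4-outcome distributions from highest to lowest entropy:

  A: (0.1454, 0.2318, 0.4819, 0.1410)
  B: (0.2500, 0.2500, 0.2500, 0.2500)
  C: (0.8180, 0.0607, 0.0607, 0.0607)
B > A > C

Key insight: Entropy is maximized by uniform distributions and minimized by concentrated distributions.

- Uniform distributions have maximum entropy log₂(4) = 2.0000 bits
- The more "peaked" or concentrated a distribution, the lower its entropy

Entropies:
  H(A) = 1.7993 bits
  H(B) = 2.0000 bits
  H(C) = 0.9729 bits

Ranking: B > A > C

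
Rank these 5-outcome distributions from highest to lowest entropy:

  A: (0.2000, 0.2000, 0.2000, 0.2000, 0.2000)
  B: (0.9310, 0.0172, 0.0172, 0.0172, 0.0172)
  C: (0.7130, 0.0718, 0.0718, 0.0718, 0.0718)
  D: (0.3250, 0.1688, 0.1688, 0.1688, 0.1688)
A > D > C > B

Key insight: Entropy is maximized by uniform distributions and minimized by concentrated distributions.

Entropies:
  H(A) = 2.3219 bits
  H(B) = 0.5002 bits
  H(C) = 1.4388 bits
  H(D) = 2.2597 bits

Ranking: A > D > C > B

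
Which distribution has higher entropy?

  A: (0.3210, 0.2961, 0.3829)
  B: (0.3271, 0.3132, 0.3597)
B

Both distributions are close to uniform, making this a harder comparison.

H(A) = 1.5764 bits
H(B) = 1.5825 bits

The distribution closer to uniform has higher entropy.
Answer: B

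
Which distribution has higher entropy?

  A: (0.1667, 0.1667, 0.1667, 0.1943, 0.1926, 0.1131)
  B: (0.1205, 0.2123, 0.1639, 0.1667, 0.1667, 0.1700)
B

Both distributions are close to uniform, making this a harder comparison.

H(A) = 2.5650 bits
H(B) = 2.5664 bits

The distribution closer to uniform has higher entropy.
Answer: B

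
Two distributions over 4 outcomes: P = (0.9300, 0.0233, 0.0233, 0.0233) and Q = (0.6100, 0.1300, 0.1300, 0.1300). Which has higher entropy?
Q

P is highly concentrated on one outcome (93%), making it nearly deterministic. Q spreads its mass more evenly (max 61%). The more spread-out distribution has higher entropy: H(P) ≈ 0.477 bits, H(Q) ≈ 1.583 bits.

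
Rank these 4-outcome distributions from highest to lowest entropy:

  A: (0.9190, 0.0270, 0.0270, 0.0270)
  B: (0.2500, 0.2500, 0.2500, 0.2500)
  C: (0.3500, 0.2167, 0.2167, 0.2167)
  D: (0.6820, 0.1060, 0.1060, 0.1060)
B > C > D > A

Key insight: Entropy is maximized by uniform distributions and minimized by concentrated distributions.

Entropies:
  H(A) = 0.5341 bits
  H(B) = 2.0000 bits
  H(C) = 1.9643 bits
  H(D) = 1.4062 bits

Ranking: B > C > D > A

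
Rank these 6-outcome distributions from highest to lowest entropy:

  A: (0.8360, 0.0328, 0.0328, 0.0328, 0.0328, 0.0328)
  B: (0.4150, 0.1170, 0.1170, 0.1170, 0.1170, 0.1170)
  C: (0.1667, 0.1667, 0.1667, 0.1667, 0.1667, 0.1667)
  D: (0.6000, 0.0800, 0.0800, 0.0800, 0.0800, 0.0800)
C > B > D > A

Key insight: Entropy is maximized by uniform distributions and minimized by concentrated distributions.

Entropies:
  H(A) = 1.0246 bits
  H(B) = 2.3374 bits
  H(C) = 2.5850 bits
  H(D) = 1.8997 bits

Ranking: C > B > D > A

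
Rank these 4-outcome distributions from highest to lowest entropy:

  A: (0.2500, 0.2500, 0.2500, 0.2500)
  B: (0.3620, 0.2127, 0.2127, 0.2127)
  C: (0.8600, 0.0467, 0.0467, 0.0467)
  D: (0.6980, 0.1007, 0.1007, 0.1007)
A > B > D > C

Key insight: Entropy is maximized by uniform distributions and minimized by concentrated distributions.

Entropies:
  H(A) = 2.0000 bits
  H(B) = 1.9555 bits
  H(C) = 0.8061 bits
  H(D) = 1.3624 bits

Ranking: A > B > D > C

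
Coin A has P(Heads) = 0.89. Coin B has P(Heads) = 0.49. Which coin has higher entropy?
B

For binary distributions, entropy is maximized at p=0.5 and decreases as p moves toward 0 or 1.

H(A) = H(0.89) = 0.4999 bits
H(B) = H(0.49) = 0.9997 bits

Distribution B (p=0.49) is closer to uniform (p=0.5), so it has higher entropy.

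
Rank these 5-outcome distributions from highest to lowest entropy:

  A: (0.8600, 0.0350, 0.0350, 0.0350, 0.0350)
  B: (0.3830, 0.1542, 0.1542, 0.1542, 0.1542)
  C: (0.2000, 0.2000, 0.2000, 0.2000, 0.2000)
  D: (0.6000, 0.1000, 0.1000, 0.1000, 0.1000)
C > B > D > A

Key insight: Entropy is maximized by uniform distributions and minimized by concentrated distributions.

Entropies:
  H(A) = 0.8642 bits
  H(B) = 2.1941 bits
  H(C) = 2.3219 bits
  H(D) = 1.7710 bits

Ranking: C > B > D > A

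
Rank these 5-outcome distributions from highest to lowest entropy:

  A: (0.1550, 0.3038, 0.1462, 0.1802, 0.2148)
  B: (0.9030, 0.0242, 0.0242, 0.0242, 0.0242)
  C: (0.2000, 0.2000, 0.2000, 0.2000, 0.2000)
C > A > B

Key insight: Entropy is maximized by uniform distributions and minimized by concentrated distributions.

- Uniform distributions have maximum entropy log₂(5) = 2.3219 bits
- The more "peaked" or concentrated a distribution, the lower its entropy

Entropies:
  H(A) = 2.2668 bits
  H(B) = 0.6534 bits
  H(C) = 2.3219 bits

Ranking: C > A > B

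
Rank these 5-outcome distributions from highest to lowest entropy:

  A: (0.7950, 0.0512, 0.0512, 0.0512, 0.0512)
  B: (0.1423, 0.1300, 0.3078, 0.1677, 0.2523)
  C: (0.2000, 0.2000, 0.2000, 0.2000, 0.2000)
C > B > A

Key insight: Entropy is maximized by uniform distributions and minimized by concentrated distributions.

- Uniform distributions have maximum entropy log₂(5) = 2.3219 bits
- The more "peaked" or concentrated a distribution, the lower its entropy

Entropies:
  H(A) = 1.1418 bits
  H(B) = 2.2394 bits
  H(C) = 2.3219 bits

Ranking: C > B > A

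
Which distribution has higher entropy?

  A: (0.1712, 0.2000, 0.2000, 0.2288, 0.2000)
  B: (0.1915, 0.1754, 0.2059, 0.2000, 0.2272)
B

Both distributions are close to uniform, making this a harder comparison.

H(A) = 2.3159 bits
H(B) = 2.3167 bits

The distribution closer to uniform has higher entropy.
Answer: B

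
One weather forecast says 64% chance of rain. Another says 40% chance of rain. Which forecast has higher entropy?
40% forecast

Treat each forecast as a Bernoulli distribution. Binary entropy is maximized at p=0.5 and falls off symmetrically toward 0 or 1. The 40% forecast is closer to 50%, so it is more uncertain. H(64%) ≈ 0.943 bits, H(40%) ≈ 0.971 bits.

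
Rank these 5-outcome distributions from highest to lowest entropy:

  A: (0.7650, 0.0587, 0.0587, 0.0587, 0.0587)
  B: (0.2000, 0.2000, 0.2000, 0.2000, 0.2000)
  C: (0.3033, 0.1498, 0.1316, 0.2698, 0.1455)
B > C > A

Key insight: Entropy is maximized by uniform distributions and minimized by concentrated distributions.

- Uniform distributions have maximum entropy log₂(5) = 2.3219 bits
- The more "peaked" or concentrated a distribution, the lower its entropy

Entropies:
  H(A) = 1.2566 bits
  H(B) = 2.3219 bits
  H(C) = 2.2319 bits

Ranking: B > C > A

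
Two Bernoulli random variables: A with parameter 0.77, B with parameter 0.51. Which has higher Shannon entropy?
B

For binary distributions, entropy is maximized at p=0.5 and decreases as p moves toward 0 or 1.

H(A) = H(0.77) = 0.7780 bits
H(B) = H(0.51) = 0.9997 bits

Distribution B (p=0.51) is closer to uniform (p=0.5), so it has higher entropy.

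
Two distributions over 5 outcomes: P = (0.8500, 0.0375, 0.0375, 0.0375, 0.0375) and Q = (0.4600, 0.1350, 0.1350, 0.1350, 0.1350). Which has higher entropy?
Q

P is highly concentrated on one outcome (85%), making it nearly deterministic. Q spreads its mass more evenly (max 46%). The more spread-out distribution has higher entropy: H(P) ≈ 0.910 bits, H(Q) ≈ 2.075 bits.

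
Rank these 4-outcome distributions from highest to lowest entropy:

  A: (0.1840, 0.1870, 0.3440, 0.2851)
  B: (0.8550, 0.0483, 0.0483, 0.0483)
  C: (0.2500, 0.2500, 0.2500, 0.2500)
C > A > B

Key insight: Entropy is maximized by uniform distributions and minimized by concentrated distributions.

- Uniform distributions have maximum entropy log₂(4) = 2.0000 bits
- The more "peaked" or concentrated a distribution, the lower its entropy

Entropies:
  H(A) = 1.9474 bits
  H(B) = 0.8270 bits
  H(C) = 2.0000 bits

Ranking: C > A > B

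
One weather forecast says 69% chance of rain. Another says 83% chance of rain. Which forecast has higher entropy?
69% forecast

Treat each forecast as a Bernoulli distribution. Binary entropy is maximized at p=0.5 and falls off symmetrically toward 0 or 1. The 69% forecast is closer to 50%, so it is more uncertain. H(69%) ≈ 0.893 bits, H(83%) ≈ 0.658 bits.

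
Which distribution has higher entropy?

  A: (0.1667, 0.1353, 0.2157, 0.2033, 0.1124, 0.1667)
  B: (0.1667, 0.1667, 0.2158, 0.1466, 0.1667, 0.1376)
B

Both distributions are close to uniform, making this a harder comparison.

H(A) = 2.5511 bits
H(B) = 2.5697 bits

The distribution closer to uniform has higher entropy.
Answer: B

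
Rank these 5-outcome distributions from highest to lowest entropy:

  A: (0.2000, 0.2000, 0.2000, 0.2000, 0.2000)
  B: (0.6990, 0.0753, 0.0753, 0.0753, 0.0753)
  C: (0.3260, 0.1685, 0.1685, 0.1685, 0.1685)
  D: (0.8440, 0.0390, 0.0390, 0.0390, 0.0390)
A > C > B > D

Key insight: Entropy is maximized by uniform distributions and minimized by concentrated distributions.

Entropies:
  H(A) = 2.3219 bits
  H(B) = 1.4845 bits
  H(C) = 2.2588 bits
  H(D) = 0.9367 bits

Ranking: A > C > B > D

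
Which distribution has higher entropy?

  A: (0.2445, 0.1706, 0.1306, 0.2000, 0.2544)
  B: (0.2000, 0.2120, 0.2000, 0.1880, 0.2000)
B

Both distributions are close to uniform, making this a harder comparison.

H(A) = 2.2823 bits
H(B) = 2.3209 bits

The distribution closer to uniform has higher entropy.
Answer: B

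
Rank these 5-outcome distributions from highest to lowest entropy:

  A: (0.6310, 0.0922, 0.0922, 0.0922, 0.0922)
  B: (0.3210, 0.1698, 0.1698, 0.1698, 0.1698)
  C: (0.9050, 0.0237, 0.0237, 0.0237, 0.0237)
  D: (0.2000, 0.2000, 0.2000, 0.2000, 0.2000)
D > B > A > C

Key insight: Entropy is maximized by uniform distributions and minimized by concentrated distributions.

Entropies:
  H(A) = 1.6879 bits
  H(B) = 2.2635 bits
  H(C) = 0.6429 bits
  H(D) = 2.3219 bits

Ranking: D > B > A > C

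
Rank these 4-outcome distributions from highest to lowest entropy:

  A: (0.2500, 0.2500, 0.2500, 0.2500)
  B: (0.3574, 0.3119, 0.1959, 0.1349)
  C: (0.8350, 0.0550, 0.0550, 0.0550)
A > B > C

Key insight: Entropy is maximized by uniform distributions and minimized by concentrated distributions.

- Uniform distributions have maximum entropy log₂(4) = 2.0000 bits
- The more "peaked" or concentrated a distribution, the lower its entropy

Entropies:
  H(A) = 2.0000 bits
  H(B) = 1.9053 bits
  H(C) = 0.9077 bits

Ranking: A > B > C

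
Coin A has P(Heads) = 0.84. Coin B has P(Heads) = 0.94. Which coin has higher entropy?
A

For binary distributions, entropy is maximized at p=0.5 and decreases as p moves toward 0 or 1.

H(A) = H(0.84) = 0.6343 bits
H(B) = H(0.94) = 0.3274 bits

Distribution A (p=0.84) is closer to uniform (p=0.5), so it has higher entropy.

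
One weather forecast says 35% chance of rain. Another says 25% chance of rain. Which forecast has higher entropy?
35% forecast

Treat each forecast as a Bernoulli distribution. Binary entropy is maximized at p=0.5 and falls off symmetrically toward 0 or 1. The 35% forecast is closer to 50%, so it is more uncertain. H(35%) ≈ 0.934 bits, H(25%) ≈ 0.811 bits.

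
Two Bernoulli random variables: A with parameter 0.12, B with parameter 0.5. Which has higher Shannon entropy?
B

For binary distributions, entropy is maximized at p=0.5 and decreases as p moves toward 0 or 1.

H(A) = H(0.12) = 0.5294 bits
H(B) = H(0.5) = 1.0000 bits

Distribution B (p=0.5) is closer to uniform (p=0.5), so it has higher entropy.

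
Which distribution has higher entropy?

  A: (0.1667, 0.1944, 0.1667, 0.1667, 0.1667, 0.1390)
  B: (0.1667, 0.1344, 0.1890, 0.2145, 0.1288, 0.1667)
A

Both distributions are close to uniform, making this a harder comparison.

H(A) = 2.5783 bits
H(B) = 2.5623 bits

The distribution closer to uniform has higher entropy.
Answer: A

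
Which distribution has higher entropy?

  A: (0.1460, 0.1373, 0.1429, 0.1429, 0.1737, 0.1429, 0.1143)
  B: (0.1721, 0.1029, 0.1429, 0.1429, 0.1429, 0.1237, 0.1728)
A

Both distributions are close to uniform, making this a harder comparison.

H(A) = 2.7982 bits
H(B) = 2.7882 bits

The distribution closer to uniform has higher entropy.
Answer: A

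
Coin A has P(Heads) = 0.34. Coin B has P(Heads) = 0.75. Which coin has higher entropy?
A

For binary distributions, entropy is maximized at p=0.5 and decreases as p moves toward 0 or 1.

H(A) = H(0.34) = 0.9248 bits
H(B) = H(0.75) = 0.8113 bits

Distribution A (p=0.34) is closer to uniform (p=0.5), so it has higher entropy.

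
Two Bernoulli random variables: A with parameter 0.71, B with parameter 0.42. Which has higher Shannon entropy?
B

For binary distributions, entropy is maximized at p=0.5 and decreases as p moves toward 0 or 1.

H(A) = H(0.71) = 0.8687 bits
H(B) = H(0.42) = 0.9815 bits

Distribution B (p=0.42) is closer to uniform (p=0.5), so it has higher entropy.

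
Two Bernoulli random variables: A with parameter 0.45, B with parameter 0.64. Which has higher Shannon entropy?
A

For binary distributions, entropy is maximized at p=0.5 and decreases as p moves toward 0 or 1.

H(A) = H(0.45) = 0.9928 bits
H(B) = H(0.64) = 0.9427 bits

Distribution A (p=0.45) is closer to uniform (p=0.5), so it has higher entropy.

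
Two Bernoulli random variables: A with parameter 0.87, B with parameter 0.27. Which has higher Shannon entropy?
B

For binary distributions, entropy is maximized at p=0.5 and decreases as p moves toward 0 or 1.

H(A) = H(0.87) = 0.5574 bits
H(B) = H(0.27) = 0.8415 bits

Distribution B (p=0.27) is closer to uniform (p=0.5), so it has higher entropy.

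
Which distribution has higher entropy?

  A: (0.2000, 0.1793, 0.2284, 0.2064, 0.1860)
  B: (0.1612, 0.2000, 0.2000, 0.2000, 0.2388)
A

Both distributions are close to uniform, making this a harder comparison.

H(A) = 2.3167 bits
H(B) = 2.3110 bits

The distribution closer to uniform has higher entropy.
Answer: A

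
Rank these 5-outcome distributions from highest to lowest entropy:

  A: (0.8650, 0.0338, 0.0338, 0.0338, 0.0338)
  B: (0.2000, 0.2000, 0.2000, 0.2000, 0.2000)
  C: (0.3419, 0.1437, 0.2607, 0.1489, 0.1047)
B > C > A

Key insight: Entropy is maximized by uniform distributions and minimized by concentrated distributions.

- Uniform distributions have maximum entropy log₂(5) = 2.3219 bits
- The more "peaked" or concentrated a distribution, the lower its entropy

Entropies:
  H(A) = 0.8410 bits
  H(B) = 2.3219 bits
  H(C) = 2.1873 bits

Ranking: B > C > A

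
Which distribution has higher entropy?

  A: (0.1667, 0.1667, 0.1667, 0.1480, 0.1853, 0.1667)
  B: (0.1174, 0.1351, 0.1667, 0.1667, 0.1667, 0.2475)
A

Both distributions are close to uniform, making this a harder comparison.

H(A) = 2.5819 bits
H(B) = 2.5441 bits

The distribution closer to uniform has higher entropy.
Answer: A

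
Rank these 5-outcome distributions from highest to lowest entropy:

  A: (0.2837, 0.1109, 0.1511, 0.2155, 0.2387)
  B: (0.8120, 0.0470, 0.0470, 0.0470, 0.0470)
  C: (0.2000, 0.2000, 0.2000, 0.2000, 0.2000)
C > A > B

Key insight: Entropy is maximized by uniform distributions and minimized by concentrated distributions.

- Uniform distributions have maximum entropy log₂(5) = 2.3219 bits
- The more "peaked" or concentrated a distribution, the lower its entropy

Entropies:
  H(A) = 2.2501 bits
  H(B) = 1.0733 bits
  H(C) = 2.3219 bits

Ranking: C > A > B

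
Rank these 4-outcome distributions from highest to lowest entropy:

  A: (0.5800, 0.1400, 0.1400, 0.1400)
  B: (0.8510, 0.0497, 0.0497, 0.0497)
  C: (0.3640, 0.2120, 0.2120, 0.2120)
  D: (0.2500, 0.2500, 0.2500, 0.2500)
D > C > A > B

Key insight: Entropy is maximized by uniform distributions and minimized by concentrated distributions.

Entropies:
  H(A) = 1.6471 bits
  H(B) = 0.8435 bits
  H(C) = 1.9540 bits
  H(D) = 2.0000 bits

Ranking: D > C > A > B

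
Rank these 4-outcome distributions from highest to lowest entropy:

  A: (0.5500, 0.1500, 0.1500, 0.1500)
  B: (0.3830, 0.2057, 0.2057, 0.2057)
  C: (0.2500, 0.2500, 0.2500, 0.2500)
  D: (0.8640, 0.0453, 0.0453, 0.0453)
C > B > A > D

Key insight: Entropy is maximized by uniform distributions and minimized by concentrated distributions.

Entropies:
  H(A) = 1.7060 bits
  H(B) = 1.9381 bits
  H(C) = 2.0000 bits
  H(D) = 0.7892 bits

Ranking: C > B > A > D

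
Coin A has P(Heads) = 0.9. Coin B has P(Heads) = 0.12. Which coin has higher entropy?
B

For binary distributions, entropy is maximized at p=0.5 and decreases as p moves toward 0 or 1.

H(A) = H(0.9) = 0.4690 bits
H(B) = H(0.12) = 0.5294 bits

Distribution B (p=0.12) is closer to uniform (p=0.5), so it has higher entropy.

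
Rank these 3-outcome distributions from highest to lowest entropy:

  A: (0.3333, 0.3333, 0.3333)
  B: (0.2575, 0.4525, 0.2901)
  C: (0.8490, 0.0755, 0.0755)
A > B > C

Key insight: Entropy is maximized by uniform distributions and minimized by concentrated distributions.

- Uniform distributions have maximum entropy log₂(3) = 1.5850 bits
- The more "peaked" or concentrated a distribution, the lower its entropy

Entropies:
  H(A) = 1.5850 bits
  H(B) = 1.5396 bits
  H(C) = 0.7633 bits

Ranking: A > B > C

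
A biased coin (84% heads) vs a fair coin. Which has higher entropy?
Fair coin

The fair coin is uniform (p=0.5), maximizing binary entropy at 1 bit. The biased coin has H(0.84) ≈ 0.634 bits — its outcome is more predictable, so its entropy is lower.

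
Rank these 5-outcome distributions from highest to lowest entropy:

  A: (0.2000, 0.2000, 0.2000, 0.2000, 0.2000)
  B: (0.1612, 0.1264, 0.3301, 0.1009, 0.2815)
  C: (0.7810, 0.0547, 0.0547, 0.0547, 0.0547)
A > B > C

Key insight: Entropy is maximized by uniform distributions and minimized by concentrated distributions.

- Uniform distributions have maximum entropy log₂(5) = 2.3219 bits
- The more "peaked" or concentrated a distribution, the lower its entropy

Entropies:
  H(A) = 2.3219 bits
  H(B) = 2.1780 bits
  H(C) = 1.1963 bits

Ranking: A > B > C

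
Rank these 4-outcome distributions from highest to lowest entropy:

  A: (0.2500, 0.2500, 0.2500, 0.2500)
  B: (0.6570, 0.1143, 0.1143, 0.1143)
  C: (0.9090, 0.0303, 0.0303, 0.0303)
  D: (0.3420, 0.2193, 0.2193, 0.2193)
A > D > B > C

Key insight: Entropy is maximized by uniform distributions and minimized by concentrated distributions.

Entropies:
  H(A) = 2.0000 bits
  H(B) = 1.4713 bits
  H(C) = 0.5840 bits
  H(D) = 1.9696 bits

Ranking: A > D > B > C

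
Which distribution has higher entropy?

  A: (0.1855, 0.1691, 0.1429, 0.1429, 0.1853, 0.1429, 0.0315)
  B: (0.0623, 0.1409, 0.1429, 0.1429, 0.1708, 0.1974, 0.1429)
B

Both distributions are close to uniform, making this a harder comparison.

H(A) = 2.6955 bits
H(B) = 2.7485 bits

The distribution closer to uniform has higher entropy.
Answer: B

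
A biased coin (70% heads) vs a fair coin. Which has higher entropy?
Fair coin

The fair coin is uniform (p=0.5), maximizing binary entropy at 1 bit. The biased coin has H(0.70) ≈ 0.881 bits — its outcome is more predictable, so its entropy is lower.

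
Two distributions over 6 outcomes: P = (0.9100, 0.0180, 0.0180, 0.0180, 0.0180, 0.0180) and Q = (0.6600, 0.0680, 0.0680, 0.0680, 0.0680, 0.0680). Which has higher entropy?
Q

P is highly concentrated on one outcome (91%), making it nearly deterministic. Q spreads its mass more evenly (max 66%). The more spread-out distribution has higher entropy: H(P) ≈ 0.645 bits, H(Q) ≈ 1.714 bits.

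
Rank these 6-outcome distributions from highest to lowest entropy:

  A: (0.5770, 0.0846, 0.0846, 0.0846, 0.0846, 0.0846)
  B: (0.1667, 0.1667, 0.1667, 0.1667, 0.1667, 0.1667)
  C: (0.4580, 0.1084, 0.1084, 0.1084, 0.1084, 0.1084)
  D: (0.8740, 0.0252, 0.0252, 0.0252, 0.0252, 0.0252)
B > C > A > D

Key insight: Entropy is maximized by uniform distributions and minimized by concentrated distributions.

Entropies:
  H(A) = 1.9650 bits
  H(B) = 2.5850 bits
  H(C) = 2.2534 bits
  H(D) = 0.8389 bits

Ranking: B > C > A > D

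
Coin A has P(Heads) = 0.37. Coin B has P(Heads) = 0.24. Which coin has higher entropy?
A

For binary distributions, entropy is maximized at p=0.5 and decreases as p moves toward 0 or 1.

H(A) = H(0.37) = 0.9507 bits
H(B) = H(0.24) = 0.7950 bits

Distribution A (p=0.37) is closer to uniform (p=0.5), so it has higher entropy.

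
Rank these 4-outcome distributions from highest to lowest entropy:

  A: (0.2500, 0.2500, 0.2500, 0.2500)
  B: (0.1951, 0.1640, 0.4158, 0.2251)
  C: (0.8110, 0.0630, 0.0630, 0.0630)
A > B > C

Key insight: Entropy is maximized by uniform distributions and minimized by concentrated distributions.

- Uniform distributions have maximum entropy log₂(4) = 2.0000 bits
- The more "peaked" or concentrated a distribution, the lower its entropy

Entropies:
  H(A) = 2.0000 bits
  H(B) = 1.8984 bits
  H(C) = 0.9989 bits

Ranking: A > B > C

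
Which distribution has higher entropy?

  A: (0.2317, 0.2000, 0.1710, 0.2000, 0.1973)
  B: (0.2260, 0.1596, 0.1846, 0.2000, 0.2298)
A

Both distributions are close to uniform, making this a harder comparison.

H(A) = 2.3153 bits
H(B) = 2.3093 bits

The distribution closer to uniform has higher entropy.
Answer: A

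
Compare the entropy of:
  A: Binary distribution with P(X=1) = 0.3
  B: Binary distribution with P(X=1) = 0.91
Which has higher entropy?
A

For binary distributions, entropy is maximized at p=0.5 and decreases as p moves toward 0 or 1.

H(A) = H(0.3) = 0.8813 bits
H(B) = H(0.91) = 0.4365 bits

Distribution A (p=0.3) is closer to uniform (p=0.5), so it has higher entropy.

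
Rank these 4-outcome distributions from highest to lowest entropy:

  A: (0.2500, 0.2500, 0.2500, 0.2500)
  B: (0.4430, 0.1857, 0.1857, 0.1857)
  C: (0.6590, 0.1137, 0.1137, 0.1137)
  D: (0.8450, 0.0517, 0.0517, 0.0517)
A > B > C > D

Key insight: Entropy is maximized by uniform distributions and minimized by concentrated distributions.

Entropies:
  H(A) = 2.0000 bits
  H(B) = 1.8734 bits
  H(C) = 1.4662 bits
  H(D) = 0.8679 bits

Ranking: A > B > C > D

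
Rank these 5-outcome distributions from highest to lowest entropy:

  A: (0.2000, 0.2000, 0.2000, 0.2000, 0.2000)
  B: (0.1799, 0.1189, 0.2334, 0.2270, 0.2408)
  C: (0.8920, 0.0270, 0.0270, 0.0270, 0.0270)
A > B > C

Key insight: Entropy is maximized by uniform distributions and minimized by concentrated distributions.

- Uniform distributions have maximum entropy log₂(5) = 2.3219 bits
- The more "peaked" or concentrated a distribution, the lower its entropy

Entropies:
  H(A) = 2.3219 bits
  H(B) = 2.2807 bits
  H(C) = 0.7099 bits

Ranking: A > B > C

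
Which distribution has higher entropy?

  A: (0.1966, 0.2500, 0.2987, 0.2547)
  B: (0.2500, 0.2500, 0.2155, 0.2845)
B

Both distributions are close to uniform, making this a harder comparison.

H(A) = 1.9846 bits
H(B) = 1.9931 bits

The distribution closer to uniform has higher entropy.
Answer: B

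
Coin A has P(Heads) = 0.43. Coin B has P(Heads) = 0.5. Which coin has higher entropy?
B

For binary distributions, entropy is maximized at p=0.5 and decreases as p moves toward 0 or 1.

H(A) = H(0.43) = 0.9858 bits
H(B) = H(0.5) = 1.0000 bits

Distribution B (p=0.5) is closer to uniform (p=0.5), so it has higher entropy.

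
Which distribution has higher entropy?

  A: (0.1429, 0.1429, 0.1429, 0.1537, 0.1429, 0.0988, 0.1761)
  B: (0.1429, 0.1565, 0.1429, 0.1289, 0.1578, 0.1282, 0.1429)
B

Both distributions are close to uniform, making this a harder comparison.

H(A) = 2.7906 bits
H(B) = 2.8032 bits

The distribution closer to uniform has higher entropy.
Answer: B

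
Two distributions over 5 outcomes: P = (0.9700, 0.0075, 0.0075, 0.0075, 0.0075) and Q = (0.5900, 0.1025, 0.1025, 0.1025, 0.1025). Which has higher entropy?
Q

P is highly concentrated on one outcome (97%), making it nearly deterministic. Q spreads its mass more evenly (max 59%). The more spread-out distribution has higher entropy: H(P) ≈ 0.254 bits, H(Q) ≈ 1.797 bits.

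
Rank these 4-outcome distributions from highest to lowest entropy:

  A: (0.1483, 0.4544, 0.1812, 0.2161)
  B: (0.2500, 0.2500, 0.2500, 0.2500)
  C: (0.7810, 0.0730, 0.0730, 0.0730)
B > A > C

Key insight: Entropy is maximized by uniform distributions and minimized by concentrated distributions.

- Uniform distributions have maximum entropy log₂(4) = 2.0000 bits
- The more "peaked" or concentrated a distribution, the lower its entropy

Entropies:
  H(A) = 1.8496 bits
  H(B) = 2.0000 bits
  H(C) = 1.1054 bits

Ranking: B > A > C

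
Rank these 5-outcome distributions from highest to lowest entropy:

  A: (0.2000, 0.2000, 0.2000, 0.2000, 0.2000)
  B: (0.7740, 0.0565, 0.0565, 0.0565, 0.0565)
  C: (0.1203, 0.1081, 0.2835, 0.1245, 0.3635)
A > C > B

Key insight: Entropy is maximized by uniform distributions and minimized by concentrated distributions.

- Uniform distributions have maximum entropy log₂(5) = 2.3219 bits
- The more "peaked" or concentrated a distribution, the lower its entropy

Entropies:
  H(A) = 2.3219 bits
  H(B) = 1.2230 bits
  H(C) = 2.1352 bits

Ranking: A > C > B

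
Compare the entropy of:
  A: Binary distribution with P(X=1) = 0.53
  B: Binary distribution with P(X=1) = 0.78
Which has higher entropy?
A

For binary distributions, entropy is maximized at p=0.5 and decreases as p moves toward 0 or 1.

H(A) = H(0.53) = 0.9974 bits
H(B) = H(0.78) = 0.7602 bits

Distribution A (p=0.53) is closer to uniform (p=0.5), so it has higher entropy.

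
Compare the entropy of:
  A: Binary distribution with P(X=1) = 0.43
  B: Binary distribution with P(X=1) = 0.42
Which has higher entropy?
A

For binary distributions, entropy is maximized at p=0.5 and decreases as p moves toward 0 or 1.

H(A) = H(0.43) = 0.9858 bits
H(B) = H(0.42) = 0.9815 bits

Distribution A (p=0.43) is closer to uniform (p=0.5), so it has higher entropy.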